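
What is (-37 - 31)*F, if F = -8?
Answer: 544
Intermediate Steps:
(-37 - 31)*F = (-37 - 31)*(-8) = -68*(-8) = 544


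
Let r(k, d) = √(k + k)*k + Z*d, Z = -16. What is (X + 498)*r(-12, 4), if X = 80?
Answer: -36992 - 13872*I*√6 ≈ -36992.0 - 33979.0*I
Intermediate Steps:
r(k, d) = -16*d + √2*k^(3/2) (r(k, d) = √(k + k)*k - 16*d = √(2*k)*k - 16*d = (√2*√k)*k - 16*d = √2*k^(3/2) - 16*d = -16*d + √2*k^(3/2))
(X + 498)*r(-12, 4) = (80 + 498)*(-16*4 + √2*(-12)^(3/2)) = 578*(-64 + √2*(-24*I*√3)) = 578*(-64 - 24*I*√6) = -36992 - 13872*I*√6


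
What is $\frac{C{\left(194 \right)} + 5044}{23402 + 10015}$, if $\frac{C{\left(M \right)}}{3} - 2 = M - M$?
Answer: $\frac{5050}{33417} \approx 0.15112$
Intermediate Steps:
$C{\left(M \right)} = 6$ ($C{\left(M \right)} = 6 + 3 \left(M - M\right) = 6 + 3 \cdot 0 = 6 + 0 = 6$)
$\frac{C{\left(194 \right)} + 5044}{23402 + 10015} = \frac{6 + 5044}{23402 + 10015} = \frac{5050}{33417}$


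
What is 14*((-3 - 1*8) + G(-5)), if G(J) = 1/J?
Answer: -784/5 ≈ -156.80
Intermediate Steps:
14*((-3 - 1*8) + G(-5)) = 14*((-3 - 1*8) + 1/(-5)) = 14*((-3 - 8) - 1/5) = 14*(-11 - 1/5) = 14*(-56/5) = -784/5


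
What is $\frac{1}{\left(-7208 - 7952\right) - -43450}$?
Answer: $\frac{1}{28290} \approx 3.5348 \cdot 10^{-5}$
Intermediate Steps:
$\frac{1}{\left(-7208 - 7952\right) - -43450} = \frac{1}{\left(-7208 - 7952\right) + 43450} = \frac{1}{-15160 + 43450} = \frac{1}{28290}$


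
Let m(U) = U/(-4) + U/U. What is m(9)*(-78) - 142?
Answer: -89/2 ≈ -44.500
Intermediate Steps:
m(U) = 1 - U/4 (m(U) = U*(-¼) + 1 = -U/4 + 1 = 1 - U/4)
m(9)*(-78) - 142 = (1 - ¼*9)*(-78) - 142 = (1 - 9/4)*(-78) - 142 = -5/4*(-78) - 142 = 195/2 - 142 = -89/2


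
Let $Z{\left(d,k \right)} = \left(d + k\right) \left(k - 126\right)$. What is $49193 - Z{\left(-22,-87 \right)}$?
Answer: $25976$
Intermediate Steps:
$Z{\left(d,k \right)} = \left(-126 + k\right) \left(d + k\right)$ ($Z{\left(d,k \right)} = \left(d + k\right) \left(-126 + k\right) = \left(-126 + k\right) \left(d + k\right)$)
$49193 - Z{\left(-22,-87 \right)} = 49193 - \left(\left(-87\right)^{2} - -2772 - -10962 - -1914\right) = 49193 - \left(7569 + 2772 + 10962 + 1914\right) = 49193 - 23217 = 25976$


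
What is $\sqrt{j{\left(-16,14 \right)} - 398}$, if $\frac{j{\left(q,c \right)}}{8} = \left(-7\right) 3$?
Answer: $i \sqrt{566} \approx 23.791 i$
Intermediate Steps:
$j{\left(q,c \right)} = -168$ ($j{\left(q,c \right)} = 8 \left(\left(-7\right) 3\right) = 8 \left(-21\right) = -168$)
$\sqrt{j{\left(-16,14 \right)} - 398} = \sqrt{-168 - 398} = \sqrt{-566} = i \sqrt{566}$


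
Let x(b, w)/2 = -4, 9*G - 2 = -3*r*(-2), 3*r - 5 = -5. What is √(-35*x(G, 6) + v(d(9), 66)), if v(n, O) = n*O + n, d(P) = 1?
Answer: √347 ≈ 18.628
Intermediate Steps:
r = 0 (r = 5/3 + (⅓)*(-5) = 5/3 - 5/3 = 0)
G = 2/9 (G = 2/9 + (-3*0*(-2))/9 = 2/9 + (0*(-2))/9 = 2/9 + (⅑)*0 = 2/9 + 0 = 2/9 ≈ 0.22222)
x(b, w) = -8 (x(b, w) = 2*(-4) = -8)
v(n, O) = n + O*n (v(n, O) = O*n + n = n + O*n)
√(-35*x(G, 6) + v(d(9), 66)) = √(-35*(-8) + 1*(1 + 66)) = √(280 + 1*67) = √(280 + 67) = √347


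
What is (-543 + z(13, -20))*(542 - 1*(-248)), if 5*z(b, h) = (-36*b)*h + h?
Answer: 1046750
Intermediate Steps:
z(b, h) = h/5 - 36*b*h/5 (z(b, h) = ((-36*b)*h + h)/5 = (-36*b*h + h)/5 = (h - 36*b*h)/5 = h/5 - 36*b*h/5)
(-543 + z(13, -20))*(542 - 1*(-248)) = (-543 + (⅕)*(-20)*(1 - 36*13))*(542 - 1*(-248)) = (-543 + (⅕)*(-20)*(1 - 468))*(542 + 248) = (-543 + (⅕)*(-20)*(-467))*790 = (-543 + 1868)*790 = 1325*790 = 1046750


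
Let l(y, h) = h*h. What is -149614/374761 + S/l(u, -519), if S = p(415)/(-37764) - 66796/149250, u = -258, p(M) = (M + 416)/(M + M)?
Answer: -2094771560545700781683/5247071914593861279000 ≈ -0.39923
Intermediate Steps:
p(M) = (416 + M)/(2*M) (p(M) = (416 + M)/((2*M)) = (416 + M)*(1/(2*M)) = (416 + M)/(2*M))
l(y, h) = h²
S = -23264287403/51978999000 (S = ((½)*(416 + 415)/415)/(-37764) - 66796/149250 = ((½)*(1/415)*831)*(-1/37764) - 66796*1/149250 = (831/830)*(-1/37764) - 33398/74625 = -277/10448040 - 33398/74625 = -23264287403/51978999000 ≈ -0.44757)
-149614/374761 + S/l(u, -519) = -149614/374761 - 23264287403/(51978999000*((-519)²)) = -149614*1/374761 - 23264287403/51978999000/269361 = -149614/374761 - 23264287403/51978999000*1/269361 = -149614/374761 - 23264287403/14001115149639000 = -2094771560545700781683/5247071914593861279000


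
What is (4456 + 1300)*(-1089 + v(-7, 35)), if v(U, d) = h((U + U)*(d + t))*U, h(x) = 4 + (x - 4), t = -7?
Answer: 9526180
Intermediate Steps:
h(x) = x (h(x) = 4 + (-4 + x) = x)
v(U, d) = 2*U²*(-7 + d) (v(U, d) = ((U + U)*(d - 7))*U = ((2*U)*(-7 + d))*U = (2*U*(-7 + d))*U = 2*U²*(-7 + d))
(4456 + 1300)*(-1089 + v(-7, 35)) = (4456 + 1300)*(-1089 + 2*(-7)²*(-7 + 35)) = 5756*(-1089 + 2*49*28) = 5756*(-1089 + 2744) = 5756*1655 = 9526180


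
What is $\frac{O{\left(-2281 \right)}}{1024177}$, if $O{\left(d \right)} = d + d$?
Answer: $- \frac{4562}{1024177} \approx -0.0044543$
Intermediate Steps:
$O{\left(d \right)} = 2 d$
$\frac{O{\left(-2281 \right)}}{1024177} = \frac{2 \left(-2281\right)}{1024177} = \left(-4562\right) \frac{1}{1024177} = - \frac{4562}{1024177}$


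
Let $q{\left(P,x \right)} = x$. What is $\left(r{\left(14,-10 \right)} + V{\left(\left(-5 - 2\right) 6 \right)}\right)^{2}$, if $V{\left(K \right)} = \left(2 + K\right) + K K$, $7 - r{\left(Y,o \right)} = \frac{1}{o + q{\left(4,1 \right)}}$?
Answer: $\frac{242736400}{81} \approx 2.9967 \cdot 10^{6}$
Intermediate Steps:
$r{\left(Y,o \right)} = 7 - \frac{1}{1 + o}$ ($r{\left(Y,o \right)} = 7 - \frac{1}{o + 1} = 7 - \frac{1}{1 + o}$)
$V{\left(K \right)} = 2 + K + K^{2}$ ($V{\left(K \right)} = \left(2 + K\right) + K^{2} = 2 + K + K^{2}$)
$\left(r{\left(14,-10 \right)} + V{\left(\left(-5 - 2\right) 6 \right)}\right)^{2} = \left(\frac{6 + 7 \left(-10\right)}{1 - 10} + \left(2 + \left(-5 - 2\right) 6 + \left(\left(-5 - 2\right) 6\right)^{2}\right)\right)^{2} = \left(\frac{6 - 70}{-9} + \left(2 - 42 + \left(\left(-7\right) 6\right)^{2}\right)\right)^{2} = \left(\left(- \frac{1}{9}\right) \left(-64\right) + \left(2 - 42 + \left(-42\right)^{2}\right)\right)^{2} = \left(\frac{64}{9} + \left(2 - 42 + 1764\right)\right)^{2} = \left(\frac{64}{9} + 1724\right)^{2} = \left(\frac{15580}{9}\right)^{2} = \frac{242736400}{81}$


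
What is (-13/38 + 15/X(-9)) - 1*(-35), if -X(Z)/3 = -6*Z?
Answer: 17732/513 ≈ 34.565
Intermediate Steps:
X(Z) = 18*Z (X(Z) = -(-18)*Z = 18*Z)
(-13/38 + 15/X(-9)) - 1*(-35) = (-13/38 + 15/((18*(-9)))) - 1*(-35) = (-13*1/38 + 15/(-162)) + 35 = (-13/38 + 15*(-1/162)) + 35 = (-13/38 - 5/54) + 35 = -223/513 + 35 = 17732/513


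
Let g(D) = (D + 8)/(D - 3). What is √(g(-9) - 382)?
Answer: I*√13749/6 ≈ 19.543*I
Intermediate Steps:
g(D) = (8 + D)/(-3 + D)
√(g(-9) - 382) = √((8 - 9)/(-3 - 9) - 382) = √(-1/(-12) - 382) = √(-1/12*(-1) - 382) = √(1/12 - 382) = √(-4583/12) = I*√13749/6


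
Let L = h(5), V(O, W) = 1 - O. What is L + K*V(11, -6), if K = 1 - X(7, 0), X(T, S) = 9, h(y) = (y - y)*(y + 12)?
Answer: 80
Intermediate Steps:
h(y) = 0 (h(y) = 0*(12 + y) = 0)
L = 0
K = -8 (K = 1 - 1*9 = 1 - 9 = -8)
L + K*V(11, -6) = 0 - 8*(1 - 1*11) = 0 - 8*(1 - 11) = 0 - 8*(-10) = 0 + 80 = 80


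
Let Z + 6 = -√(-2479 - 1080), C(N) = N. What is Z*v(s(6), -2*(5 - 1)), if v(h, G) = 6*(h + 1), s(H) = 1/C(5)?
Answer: -216/5 - 36*I*√3559/5 ≈ -43.2 - 429.53*I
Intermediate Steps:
s(H) = ⅕ (s(H) = 1/5 = ⅕)
v(h, G) = 6 + 6*h (v(h, G) = 6*(1 + h) = 6 + 6*h)
Z = -6 - I*√3559 (Z = -6 - √(-2479 - 1080) = -6 - √(-3559) = -6 - I*√3559 ≈ -6.0 - 59.657*I)
Z*v(s(6), -2*(5 - 1)) = (-6 - I*√3559)*(6 + 6*(⅕)) = (-6 - I*√3559)*(6 + 6/5) = (-6 - I*√3559)*(36/5) = -216/5 - 36*I*√3559/5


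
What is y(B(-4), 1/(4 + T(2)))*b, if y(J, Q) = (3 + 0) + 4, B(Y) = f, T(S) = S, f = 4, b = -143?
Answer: -1001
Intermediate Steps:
B(Y) = 4
y(J, Q) = 7 (y(J, Q) = 3 + 4 = 7)
y(B(-4), 1/(4 + T(2)))*b = 7*(-143) = -1001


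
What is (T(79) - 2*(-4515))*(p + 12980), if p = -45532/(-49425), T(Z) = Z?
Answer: 5844170729488/49425 ≈ 1.1824e+8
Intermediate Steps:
p = 45532/49425 (p = -45532*(-1/49425) = 45532/49425 ≈ 0.92123)
(T(79) - 2*(-4515))*(p + 12980) = (79 - 2*(-4515))*(45532/49425 + 12980) = (79 + 9030)*(641582032/49425) = 9109*(641582032/49425) = 5844170729488/49425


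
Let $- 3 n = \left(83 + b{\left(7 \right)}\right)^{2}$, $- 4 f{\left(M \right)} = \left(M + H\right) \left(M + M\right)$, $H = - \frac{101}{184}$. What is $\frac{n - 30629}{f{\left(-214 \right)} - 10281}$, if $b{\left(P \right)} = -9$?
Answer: $\frac{17914792}{18347229} \approx 0.97643$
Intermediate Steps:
$H = - \frac{101}{184}$ ($H = \left(-101\right) \frac{1}{184} = - \frac{101}{184} \approx -0.54891$)
$f{\left(M \right)} = - \frac{M \left(- \frac{101}{184} + M\right)}{2}$ ($f{\left(M \right)} = - \frac{\left(M - \frac{101}{184}\right) \left(M + M\right)}{4} = - \frac{\left(- \frac{101}{184} + M\right) 2 M}{4} = - \frac{2 M \left(- \frac{101}{184} + M\right)}{4} = - \frac{M \left(- \frac{101}{184} + M\right)}{2}$)
$n = - \frac{5476}{3}$ ($n = - \frac{\left(83 - 9\right)^{2}}{3} = - \frac{74^{2}}{3} = \left(- \frac{1}{3}\right) 5476 = - \frac{5476}{3} \approx -1825.3$)
$\frac{n - 30629}{f{\left(-214 \right)} - 10281} = \frac{- \frac{5476}{3} - 30629}{\frac{1}{368} \left(-214\right) \left(101 - -39376\right) - 10281} = - \frac{97363}{3 \left(\frac{1}{368} \left(-214\right) \left(101 + 39376\right) - 10281\right)} = - \frac{97363}{3 \left(\frac{1}{368} \left(-214\right) 39477 - 10281\right)} = - \frac{97363}{3 \left(- \frac{4224039}{184} - 10281\right)} = - \frac{97363}{3 \left(- \frac{6115743}{184}\right)} = \left(- \frac{97363}{3}\right) \left(- \frac{184}{6115743}\right) = \frac{17914792}{18347229}$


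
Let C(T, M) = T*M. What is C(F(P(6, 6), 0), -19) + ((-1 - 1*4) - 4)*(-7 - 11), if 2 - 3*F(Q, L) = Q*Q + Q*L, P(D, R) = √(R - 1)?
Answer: 181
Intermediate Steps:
P(D, R) = √(-1 + R)
F(Q, L) = ⅔ - Q²/3 - L*Q/3 (F(Q, L) = ⅔ - (Q*Q + Q*L)/3 = ⅔ - (Q² + L*Q)/3 = ⅔ + (-Q²/3 - L*Q/3) = ⅔ - Q²/3 - L*Q/3)
C(T, M) = M*T
C(F(P(6, 6), 0), -19) + ((-1 - 1*4) - 4)*(-7 - 11) = -19*(⅔ - (√(-1 + 6))²/3 - ⅓*0*√(-1 + 6)) + ((-1 - 1*4) - 4)*(-7 - 11) = -19*(⅔ - (√5)²/3 - ⅓*0*√5) + ((-1 - 4) - 4)*(-18) = -19*(⅔ - ⅓*5 + 0) + (-5 - 4)*(-18) = -19*(⅔ - 5/3 + 0) - 9*(-18) = -19*(-1) + 162 = 19 + 162 = 181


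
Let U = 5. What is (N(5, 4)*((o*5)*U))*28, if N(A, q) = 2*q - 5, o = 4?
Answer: 8400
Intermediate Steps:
N(A, q) = -5 + 2*q
(N(5, 4)*((o*5)*U))*28 = ((-5 + 2*4)*((4*5)*5))*28 = ((-5 + 8)*(20*5))*28 = (3*100)*28 = 300*28 = 8400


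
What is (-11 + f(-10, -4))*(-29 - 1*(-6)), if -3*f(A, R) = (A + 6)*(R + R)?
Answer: 1495/3 ≈ 498.33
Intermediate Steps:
f(A, R) = -2*R*(6 + A)/3 (f(A, R) = -(A + 6)*(R + R)/3 = -(6 + A)*2*R/3 = -2*R*(6 + A)/3)
(-11 + f(-10, -4))*(-29 - 1*(-6)) = (-11 - 2/3*(-4)*(6 - 10))*(-29 - 1*(-6)) = (-11 - 2/3*(-4)*(-4))*(-29 + 6) = (-11 - 32/3)*(-23) = -65/3*(-23) = 1495/3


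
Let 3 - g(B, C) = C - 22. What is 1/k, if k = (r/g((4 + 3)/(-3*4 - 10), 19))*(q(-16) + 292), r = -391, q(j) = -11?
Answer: -6/109871 ≈ -5.4609e-5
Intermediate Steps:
g(B, C) = 25 - C (g(B, C) = 3 - (C - 22) = 3 - (-22 + C) = 3 + (22 - C) = 25 - C)
k = -109871/6 (k = (-391/(25 - 1*19))*(-11 + 292) = -391/(25 - 19)*281 = -391/6*281 = -109871/6 ≈ -18312.)
1/k = 1/(-109871/6) = -6/109871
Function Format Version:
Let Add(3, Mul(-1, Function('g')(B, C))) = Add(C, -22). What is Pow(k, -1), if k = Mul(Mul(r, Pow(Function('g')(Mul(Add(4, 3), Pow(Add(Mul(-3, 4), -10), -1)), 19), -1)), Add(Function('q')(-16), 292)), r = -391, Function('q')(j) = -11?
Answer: Rational(-6, 109871) ≈ -5.4609e-5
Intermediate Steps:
Function('g')(B, C) = Add(25, Mul(-1, C)) (Function('g')(B, C) = Add(3, Mul(-1, Add(C, -22))) = Add(3, Mul(-1, Add(-22, C))) = Add(3, Add(22, Mul(-1, C))) = Add(25, Mul(-1, C)))
k = Rational(-109871, 6) (k = Mul(Mul(-391, Pow(Add(25, Mul(-1, 19)), -1)), Add(-11, 292)) = Mul(Mul(-391, Pow(Add(25, -19), -1)), 281) = Mul(Mul(-391, Pow(6, -1)), 281) = Mul(Mul(-391, Rational(1, 6)), 281) = Mul(Rational(-391, 6), 281) = Rational(-109871, 6) ≈ -18312.)
Pow(k, -1) = Pow(Rational(-109871, 6), -1) = Rational(-6, 109871)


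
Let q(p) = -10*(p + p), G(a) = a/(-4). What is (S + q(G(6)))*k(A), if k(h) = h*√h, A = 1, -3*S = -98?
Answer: 188/3 ≈ 62.667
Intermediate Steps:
S = 98/3 (S = -⅓*(-98) = 98/3 ≈ 32.667)
G(a) = -a/4 (G(a) = a*(-¼) = -a/4)
q(p) = -20*p
k(h) = h^(3/2)
(S + q(G(6)))*k(A) = (98/3 - (-5)*6)*1^(3/2) = (98/3 - 20*(-3/2))*1 = (98/3 + 30)*1 = (188/3)*1 = 188/3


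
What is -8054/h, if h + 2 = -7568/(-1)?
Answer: -4027/3783 ≈ -1.0645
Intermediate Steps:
h = 7566 (h = -2 - 7568/(-1) = -2 - 7568*(-1) = -2 - 3784*(-2) = -2 + 7568 = 7566)
-8054/h = -8054/7566 = -8054*1/7566 = -4027/3783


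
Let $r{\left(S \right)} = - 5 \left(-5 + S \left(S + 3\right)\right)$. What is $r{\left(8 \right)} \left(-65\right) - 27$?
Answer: $26948$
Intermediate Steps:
$r{\left(S \right)} = 25 - 5 S \left(3 + S\right)$ ($r{\left(S \right)} = - 5 \left(-5 + S \left(3 + S\right)\right) = 25 - 5 S \left(3 + S\right)$)
$r{\left(8 \right)} \left(-65\right) - 27 = \left(25 - 120 - 5 \cdot 8^{2}\right) \left(-65\right) - 27 = \left(25 - 120 - 320\right) \left(-65\right) - 27 = \left(-415\right) \left(-65\right) - 27 = 26975 - 27 = 26948$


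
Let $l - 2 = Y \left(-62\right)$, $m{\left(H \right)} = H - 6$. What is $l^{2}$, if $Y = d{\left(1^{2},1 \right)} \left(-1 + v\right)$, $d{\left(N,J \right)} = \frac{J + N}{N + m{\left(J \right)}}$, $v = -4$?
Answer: $23409$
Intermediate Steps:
$m{\left(H \right)} = -6 + H$ ($m{\left(H \right)} = H - 6 = -6 + H$)
$d{\left(N,J \right)} = \frac{J + N}{-6 + J + N}$ ($d{\left(N,J \right)} = \frac{J + N}{N + \left(-6 + J\right)} = \frac{J + N}{-6 + J + N}$)
$Y = \frac{5}{2}$ ($Y = \frac{1 + 1^{2}}{-6 + 1 + 1^{2}} \left(-1 - 4\right) = \frac{1 + 1}{-6 + 1 + 1} \left(-5\right) = \frac{1}{-4} \cdot 2 \left(-5\right) = \left(- \frac{1}{4}\right) 2 \left(-5\right) = \left(- \frac{1}{2}\right) \left(-5\right) = \frac{5}{2} \approx 2.5$)
$l = -153$ ($l = 2 + \frac{5}{2} \left(-62\right) = 2 - 155 = -153$)
$l^{2} = \left(-153\right)^{2} = 23409$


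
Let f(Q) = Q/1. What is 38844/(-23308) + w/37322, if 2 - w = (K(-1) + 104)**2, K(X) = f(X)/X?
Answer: -426664963/217475294 ≈ -1.9619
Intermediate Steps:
f(Q) = Q (f(Q) = Q*1 = Q)
K(X) = 1 (K(X) = X/X = 1)
w = -11023 (w = 2 - (1 + 104)**2 = 2 - 1*105**2 = 2 - 1*11025 = 2 - 11025 = -11023)
38844/(-23308) + w/37322 = 38844/(-23308) - 11023/37322 = 38844*(-1/23308) - 11023*1/37322 = -9711/5827 - 11023/37322 = -426664963/217475294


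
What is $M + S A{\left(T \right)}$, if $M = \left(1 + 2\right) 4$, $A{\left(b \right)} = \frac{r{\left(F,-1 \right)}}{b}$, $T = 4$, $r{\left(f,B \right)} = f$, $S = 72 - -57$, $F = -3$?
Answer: $- \frac{339}{4} \approx -84.75$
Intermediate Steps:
$S = 129$ ($S = 72 + 57 = 129$)
$A{\left(b \right)} = - \frac{3}{b}$
$M = 12$ ($M = 3 \cdot 4 = 12$)
$M + S A{\left(T \right)} = 12 + 129 \left(- \frac{3}{4}\right) = 12 - \frac{387}{4} = - \frac{339}{4}$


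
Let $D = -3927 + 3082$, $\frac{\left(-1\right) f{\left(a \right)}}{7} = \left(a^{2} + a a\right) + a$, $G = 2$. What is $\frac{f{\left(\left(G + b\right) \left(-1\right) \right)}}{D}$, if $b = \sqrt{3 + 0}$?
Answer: $\frac{84}{845} + \frac{49 \sqrt{3}}{845} \approx 0.19985$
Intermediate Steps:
$b = \sqrt{3} \approx 1.732$
$f{\left(a \right)} = - 14 a^{2} - 7 a$ ($f{\left(a \right)} = - 7 \left(\left(a^{2} + a a\right) + a\right) = - 7 \left(\left(a^{2} + a^{2}\right) + a\right) = - 7 \left(2 a^{2} + a\right) = - 7 \left(a + 2 a^{2}\right) = - 14 a^{2} - 7 a$)
$D = -845$
$\frac{f{\left(\left(G + b\right) \left(-1\right) \right)}}{D} = \frac{\left(-7\right) \left(2 + \sqrt{3}\right) \left(-1\right) \left(1 + 2 \left(2 + \sqrt{3}\right) \left(-1\right)\right)}{-845} = - 7 \left(-2 - \sqrt{3}\right) \left(1 + 2 \left(-2 - \sqrt{3}\right)\right) \left(- \frac{1}{845}\right) = - 7 \left(-2 - \sqrt{3}\right) \left(1 - \left(4 + 2 \sqrt{3}\right)\right) \left(- \frac{1}{845}\right) = - 7 \left(-2 - \sqrt{3}\right) \left(-3 - 2 \sqrt{3}\right) \left(- \frac{1}{845}\right) = - 7 \left(-3 - 2 \sqrt{3}\right) \left(-2 - \sqrt{3}\right) \left(- \frac{1}{845}\right) = \frac{7 \left(-3 - 2 \sqrt{3}\right) \left(-2 - \sqrt{3}\right)}{845}$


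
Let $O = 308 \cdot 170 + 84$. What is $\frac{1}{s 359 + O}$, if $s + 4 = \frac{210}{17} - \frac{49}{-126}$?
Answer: $\frac{306}{17008189} \approx 1.7991 \cdot 10^{-5}$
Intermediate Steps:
$O = 52444$ ($O = 52360 + 84 = 52444$)
$s = \frac{2675}{306}$ ($s = -4 + \left(\frac{210}{17} - \frac{49}{-126}\right) = -4 + \left(210 \cdot \frac{1}{17} - - \frac{7}{18}\right) = -4 + \left(\frac{210}{17} + \frac{7}{18}\right) = -4 + \frac{3899}{306} = \frac{2675}{306} \approx 8.7418$)
$\frac{1}{s 359 + O} = \frac{1}{\frac{2675}{306} \cdot 359 + 52444} = \frac{1}{\frac{960325}{306} + 52444} = \frac{1}{\frac{17008189}{306}} = \frac{306}{17008189}$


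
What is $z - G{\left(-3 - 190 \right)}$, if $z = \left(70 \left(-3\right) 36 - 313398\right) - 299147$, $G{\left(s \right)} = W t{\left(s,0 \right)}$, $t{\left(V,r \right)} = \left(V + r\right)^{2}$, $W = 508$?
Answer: $-19542597$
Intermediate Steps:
$G{\left(s \right)} = 508 s^{2}$ ($G{\left(s \right)} = 508 \left(s + 0\right)^{2} = 508 s^{2}$)
$z = -620105$ ($z = \left(\left(-210\right) 36 - 313398\right) - 299147 = \left(-7560 - 313398\right) - 299147 = -320958 - 299147 = -620105$)
$z - G{\left(-3 - 190 \right)} = -620105 - 508 \left(-3 - 190\right)^{2} = -620105 - 508 \left(-193\right)^{2} = -620105 - 508 \cdot 37249 = -620105 - 18922492 = -19542597$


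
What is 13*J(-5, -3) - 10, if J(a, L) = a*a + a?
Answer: 250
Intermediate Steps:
J(a, L) = a + a**2 (J(a, L) = a**2 + a = a + a**2)
13*J(-5, -3) - 10 = 13*(-5*(1 - 5)) - 10 = 13*(-5*(-4)) - 10 = 13*20 - 10 = 260 - 10 = 250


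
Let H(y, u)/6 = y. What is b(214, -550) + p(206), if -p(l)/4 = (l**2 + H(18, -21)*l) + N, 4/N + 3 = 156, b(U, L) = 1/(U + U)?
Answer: -16943074919/65484 ≈ -2.5874e+5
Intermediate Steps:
H(y, u) = 6*y
b(U, L) = 1/(2*U)
N = 4/153 (N = 4/(-3 + 156) = 4/153 ≈ 0.026144)
p(l) = -16/153 - 432*l - 4*l**2 (p(l) = -4*((l**2 + (6*18)*l) + 4/153) = -4*((l**2 + 108*l) + 4/153) = -4*(4/153 + l**2 + 108*l) = -16/153 - 432*l - 4*l**2)
b(214, -550) + p(206) = (1/2)/214 + (-16/153 - 432*206 - 4*206**2) = (1/2)*(1/214) + (-16/153 - 88992 - 4*42436) = 1/428 + (-16/153 - 88992 - 169744) = 1/428 - 39586624/153 = -16943074919/65484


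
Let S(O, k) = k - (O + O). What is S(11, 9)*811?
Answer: -10543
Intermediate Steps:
S(O, k) = k - 2*O
S(11, 9)*811 = (9 - 2*11)*811 = (9 - 22)*811 = -13*811 = -10543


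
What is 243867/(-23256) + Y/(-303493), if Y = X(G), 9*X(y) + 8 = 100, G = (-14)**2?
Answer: -74012165159/7058033208 ≈ -10.486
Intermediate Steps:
G = 196
X(y) = 92/9 (X(y) = -8/9 + (1/9)*100 = -8/9 + 100/9 = 92/9)
Y = 92/9 ≈ 10.222
243867/(-23256) + Y/(-303493) = 243867/(-23256) + (92/9)/(-303493) = 243867*(-1/23256) + (92/9)*(-1/303493) = -81289/7752 - 92/2731437 = -74012165159/7058033208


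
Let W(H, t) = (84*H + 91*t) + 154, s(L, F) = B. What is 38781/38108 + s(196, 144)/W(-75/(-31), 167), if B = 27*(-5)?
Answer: 882856161/874997788 ≈ 1.0090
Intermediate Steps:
B = -135
s(L, F) = -135
W(H, t) = 154 + 84*H + 91*t
38781/38108 + s(196, 144)/W(-75/(-31), 167) = 38781/38108 - 135/(154 + 84*(-75/(-31)) + 91*167) = 38781*(1/38108) - 135/(154 + 84*(-75*(-1/31)) + 15197) = 38781/38108 - 135/(154 + 84*(75/31) + 15197) = 38781/38108 - 135/(154 + 6300/31 + 15197) = 38781/38108 - 135/482181/31 = 38781/38108 - 135*31/482181 = 38781/38108 - 1395/160727 = 882856161/874997788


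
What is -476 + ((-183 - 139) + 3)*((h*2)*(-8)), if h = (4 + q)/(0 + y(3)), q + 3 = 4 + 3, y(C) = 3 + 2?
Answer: 38452/5 ≈ 7690.4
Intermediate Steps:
y(C) = 5
q = 4 (q = -3 + (4 + 3) = -3 + 7 = 4)
h = 8/5 (h = (4 + 4)/(0 + 5) = 8/5 ≈ 1.6000)
-476 + ((-183 - 139) + 3)*((h*2)*(-8)) = -476 + ((-183 - 139) + 3)*(((8/5)*2)*(-8)) = -476 + (-322 + 3)*((16/5)*(-8)) = -476 - 319*(-128/5) = -476 + 40832/5 = 38452/5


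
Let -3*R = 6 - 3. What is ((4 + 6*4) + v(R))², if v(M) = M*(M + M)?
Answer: 900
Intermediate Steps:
R = -1 (R = -(6 - 3)/3 = -⅓*3 = -1)
v(M) = 2*M² (v(M) = M*(2*M) = 2*M²)
((4 + 6*4) + v(R))² = ((4 + 6*4) + 2*(-1)²)² = ((4 + 24) + 2*1)² = (28 + 2)² = 30² = 900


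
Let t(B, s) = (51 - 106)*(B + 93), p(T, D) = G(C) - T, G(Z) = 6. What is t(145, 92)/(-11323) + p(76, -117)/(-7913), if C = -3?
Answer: 104373780/89598899 ≈ 1.1649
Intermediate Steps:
p(T, D) = 6 - T
t(B, s) = -5115 - 55*B (t(B, s) = -55*(93 + B) = -5115 - 55*B)
t(145, 92)/(-11323) + p(76, -117)/(-7913) = (-5115 - 55*145)/(-11323) + (6 - 1*76)/(-7913) = (-5115 - 7975)*(-1/11323) + (6 - 76)*(-1/7913) = -13090*(-1/11323) - 70*(-1/7913) = 13090/11323 + 70/7913 = 104373780/89598899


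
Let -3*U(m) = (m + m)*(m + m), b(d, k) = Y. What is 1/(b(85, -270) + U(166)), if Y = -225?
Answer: -3/110899 ≈ -2.7052e-5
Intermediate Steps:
b(d, k) = -225
U(m) = -4*m²/3 (U(m) = -(m + m)*(m + m)/3 = -2*m*2*m/3 = -4*m²/3)
1/(b(85, -270) + U(166)) = 1/(-225 - 4/3*166²) = 1/(-225 - 4/3*27556) = 1/(-225 - 110224/3) = 1/(-110899/3) = -3/110899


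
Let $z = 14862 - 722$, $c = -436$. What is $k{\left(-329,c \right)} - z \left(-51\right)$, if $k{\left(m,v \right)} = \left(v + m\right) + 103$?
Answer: $720478$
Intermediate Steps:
$k{\left(m,v \right)} = 103 + m + v$ ($k{\left(m,v \right)} = \left(m + v\right) + 103 = 103 + m + v$)
$z = 14140$ ($z = 14862 - 722 = 14140$)
$k{\left(-329,c \right)} - z \left(-51\right) = \left(103 - 329 - 436\right) - 14140 \left(-51\right) = -662 - -721140 = -662 + 721140 = 720478$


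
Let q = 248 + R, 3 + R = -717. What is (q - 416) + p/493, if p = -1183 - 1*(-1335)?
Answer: -437632/493 ≈ -887.69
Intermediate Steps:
R = -720 (R = -3 - 717 = -720)
q = -472 (q = 248 - 720 = -472)
p = 152 (p = -1183 + 1335 = 152)
(q - 416) + p/493 = (-472 - 416) + 152/493 = -888 + 152*(1/493) = -888 + 152/493 = -437632/493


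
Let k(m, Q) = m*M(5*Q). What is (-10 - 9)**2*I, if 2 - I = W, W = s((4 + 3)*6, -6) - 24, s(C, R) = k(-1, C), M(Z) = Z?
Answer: 85196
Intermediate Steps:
k(m, Q) = 5*Q*m (k(m, Q) = m*(5*Q) = 5*Q*m)
s(C, R) = -5*C (s(C, R) = 5*C*(-1) = -5*C)
W = -234 (W = -5*(4 + 3)*6 - 24 = -35*6 - 24 = -5*42 - 24 = -210 - 24 = -234)
I = 236 (I = 2 - 1*(-234) = 2 + 234 = 236)
(-10 - 9)**2*I = (-10 - 9)**2*236 = (-19)**2*236 = 361*236 = 85196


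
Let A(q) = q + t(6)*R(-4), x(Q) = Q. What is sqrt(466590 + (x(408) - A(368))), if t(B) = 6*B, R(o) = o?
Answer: 7*sqrt(9526) ≈ 683.21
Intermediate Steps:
A(q) = -144 + q (A(q) = q + (6*6)*(-4) = q + 36*(-4) = q - 144 = -144 + q)
sqrt(466590 + (x(408) - A(368))) = sqrt(466590 + (408 - (-144 + 368))) = sqrt(466590 + (408 - 1*224)) = sqrt(466590 + (408 - 224)) = sqrt(466590 + 184) = sqrt(466774) = 7*sqrt(9526)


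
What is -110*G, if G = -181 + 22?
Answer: 17490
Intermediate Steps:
G = -159
-110*G = -110*(-159) = 17490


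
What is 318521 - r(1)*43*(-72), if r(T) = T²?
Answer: 321617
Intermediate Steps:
318521 - r(1)*43*(-72) = 318521 - 1²*43*(-72) = 318521 - 1*43*(-72) = 318521 - 43*(-72) = 318521 - 1*(-3096) = 318521 + 3096 = 321617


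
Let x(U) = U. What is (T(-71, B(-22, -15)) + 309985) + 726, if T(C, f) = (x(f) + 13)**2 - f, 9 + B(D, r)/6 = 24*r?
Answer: 5157326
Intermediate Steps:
B(D, r) = -54 + 144*r (B(D, r) = -54 + 6*(24*r) = -54 + 144*r)
T(C, f) = (13 + f)**2 - f (T(C, f) = (f + 13)**2 - f = (13 + f)**2 - f)
(T(-71, B(-22, -15)) + 309985) + 726 = (((13 + (-54 + 144*(-15)))**2 - (-54 + 144*(-15))) + 309985) + 726 = (((13 + (-54 - 2160))**2 - (-54 - 2160)) + 309985) + 726 = (((13 - 2214)**2 - 1*(-2214)) + 309985) + 726 = (((-2201)**2 + 2214) + 309985) + 726 = ((4844401 + 2214) + 309985) + 726 = (4846615 + 309985) + 726 = 5156600 + 726 = 5157326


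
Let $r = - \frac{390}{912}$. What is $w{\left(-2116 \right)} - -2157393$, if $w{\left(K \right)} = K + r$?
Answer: $\frac{327602039}{152} \approx 2.1553 \cdot 10^{6}$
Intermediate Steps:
$r = - \frac{65}{152}$ ($r = \left(-390\right) \frac{1}{912} = - \frac{65}{152} \approx -0.42763$)
$w{\left(K \right)} = - \frac{65}{152} + K$ ($w{\left(K \right)} = K - \frac{65}{152} = - \frac{65}{152} + K$)
$w{\left(-2116 \right)} - -2157393 = \left(- \frac{65}{152} - 2116\right) - -2157393 = - \frac{321697}{152} + 2157393 = \frac{327602039}{152}$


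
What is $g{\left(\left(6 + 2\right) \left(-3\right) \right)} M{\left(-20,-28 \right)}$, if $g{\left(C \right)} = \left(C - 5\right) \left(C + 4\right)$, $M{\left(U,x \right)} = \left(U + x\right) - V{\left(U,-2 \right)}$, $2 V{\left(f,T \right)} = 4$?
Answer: $-29000$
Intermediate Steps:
$V{\left(f,T \right)} = 2$ ($V{\left(f,T \right)} = \frac{1}{2} \cdot 4 = 2$)
$M{\left(U,x \right)} = -2 + U + x$ ($M{\left(U,x \right)} = \left(U + x\right) - 2 = -2 + U + x$)
$g{\left(C \right)} = \left(-5 + C\right) \left(4 + C\right)$
$g{\left(\left(6 + 2\right) \left(-3\right) \right)} M{\left(-20,-28 \right)} = \left(-20 + \left(\left(6 + 2\right) \left(-3\right)\right)^{2} - \left(6 + 2\right) \left(-3\right)\right) \left(-2 - 20 - 28\right) = \left(-20 + \left(8 \left(-3\right)\right)^{2} - 8 \left(-3\right)\right) \left(-50\right) = \left(-20 + \left(-24\right)^{2} - -24\right) \left(-50\right) = \left(-20 + 576 + 24\right) \left(-50\right) = 580 \left(-50\right) = -29000$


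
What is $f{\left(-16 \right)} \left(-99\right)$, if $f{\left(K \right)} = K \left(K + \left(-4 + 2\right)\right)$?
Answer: $-28512$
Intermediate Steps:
$f{\left(K \right)} = K \left(-2 + K\right)$ ($f{\left(K \right)} = K \left(K - 2\right) = K \left(-2 + K\right)$)
$f{\left(-16 \right)} \left(-99\right) = - 16 \left(-2 - 16\right) \left(-99\right) = \left(-16\right) \left(-18\right) \left(-99\right) = 288 \left(-99\right) = -28512$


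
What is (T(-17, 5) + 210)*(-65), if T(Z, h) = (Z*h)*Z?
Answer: -107575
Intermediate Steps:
T(Z, h) = h*Z**2
(T(-17, 5) + 210)*(-65) = (5*(-17)**2 + 210)*(-65) = (5*289 + 210)*(-65) = (1445 + 210)*(-65) = 1655*(-65) = -107575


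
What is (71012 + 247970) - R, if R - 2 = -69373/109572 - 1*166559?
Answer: 53201548681/109572 ≈ 4.8554e+5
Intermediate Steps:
R = -18250052977/109572 (R = 2 + (-69373/109572 - 1*166559) = 2 + (-69373*1/109572 - 166559) = 2 + (-69373/109572 - 166559) = 2 - 18250272121/109572 = -18250052977/109572 ≈ -1.6656e+5)
(71012 + 247970) - R = (71012 + 247970) - 1*(-18250052977/109572) = 318982 + 18250052977/109572 = 53201548681/109572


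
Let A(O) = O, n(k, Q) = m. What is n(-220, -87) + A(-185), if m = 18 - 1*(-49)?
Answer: -118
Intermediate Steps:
m = 67 (m = 18 + 49 = 67)
n(k, Q) = 67
n(-220, -87) + A(-185) = 67 - 185 = -118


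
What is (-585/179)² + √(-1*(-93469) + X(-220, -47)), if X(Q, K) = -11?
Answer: 342225/32041 + √93458 ≈ 316.39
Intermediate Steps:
(-585/179)² + √(-1*(-93469) + X(-220, -47)) = (-585/179)² + √(-1*(-93469) - 11) = (-585*1/179)² + √(93469 - 11) = (-585/179)² + √93458 = 342225/32041 + √93458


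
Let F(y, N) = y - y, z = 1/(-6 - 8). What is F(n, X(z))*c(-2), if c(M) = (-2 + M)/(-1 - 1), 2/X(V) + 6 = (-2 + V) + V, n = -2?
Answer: 0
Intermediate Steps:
z = -1/14 (z = 1/(-14) = -1/14 ≈ -0.071429)
X(V) = 2/(-8 + 2*V) (X(V) = 2/(-6 + ((-2 + V) + V)) = 2/(-6 + (-2 + 2*V)) = 2/(-8 + 2*V))
c(M) = 1 - M/2 (c(M) = (-2 + M)/(-2) = (-2 + M)*(-½) = 1 - M/2)
F(y, N) = 0
F(n, X(z))*c(-2) = 0*(1 - ½*(-2)) = 0*(1 + 1) = 0*2 = 0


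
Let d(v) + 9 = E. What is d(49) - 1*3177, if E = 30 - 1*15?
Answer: -3171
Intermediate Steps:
E = 15 (E = 30 - 15 = 15)
d(v) = 6 (d(v) = -9 + 15 = 6)
d(49) - 1*3177 = 6 - 1*3177 = 6 - 3177 = -3171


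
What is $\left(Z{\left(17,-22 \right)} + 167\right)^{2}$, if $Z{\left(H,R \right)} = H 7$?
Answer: $81796$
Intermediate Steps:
$Z{\left(H,R \right)} = 7 H$
$\left(Z{\left(17,-22 \right)} + 167\right)^{2} = \left(7 \cdot 17 + 167\right)^{2} = \left(119 + 167\right)^{2} = 286^{2} = 81796$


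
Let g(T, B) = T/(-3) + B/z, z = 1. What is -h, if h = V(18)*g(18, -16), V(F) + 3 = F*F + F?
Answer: 7458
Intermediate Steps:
V(F) = -3 + F + F**2 (V(F) = -3 + (F*F + F) = -3 + (F**2 + F) = -3 + (F + F**2) = -3 + F + F**2)
g(T, B) = B - T/3 (g(T, B) = T/(-3) + B/1 = T*(-1/3) + B*1 = -T/3 + B = B - T/3)
h = -7458 (h = (-3 + 18 + 18**2)*(-16 - 1/3*18) = (-3 + 18 + 324)*(-16 - 6) = 339*(-22) = -7458)
-h = -1*(-7458) = 7458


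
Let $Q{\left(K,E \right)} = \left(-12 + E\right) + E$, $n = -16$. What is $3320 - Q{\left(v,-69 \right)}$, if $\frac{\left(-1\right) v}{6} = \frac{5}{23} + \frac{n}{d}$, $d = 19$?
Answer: $3470$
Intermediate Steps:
$v = \frac{1638}{437}$ ($v = - 6 \left(\frac{5}{23} - \frac{16}{19}\right) = \left(-6\right) \left(- \frac{273}{437}\right) = \frac{1638}{437} \approx 3.7483$)
$Q{\left(K,E \right)} = -12 + 2 E$
$3320 - Q{\left(v,-69 \right)} = 3320 - \left(-12 + 2 \left(-69\right)\right) = 3320 - \left(-12 - 138\right) = 3320 - -150 = 3320 + 150 = 3470$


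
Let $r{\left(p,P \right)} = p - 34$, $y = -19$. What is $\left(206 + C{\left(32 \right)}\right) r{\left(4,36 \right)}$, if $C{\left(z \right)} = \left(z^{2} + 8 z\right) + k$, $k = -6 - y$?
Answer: $-44970$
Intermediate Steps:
$r{\left(p,P \right)} = -34 + p$
$k = 13$ ($k = -6 - -19 = -6 + 19 = 13$)
$C{\left(z \right)} = 13 + z^{2} + 8 z$ ($C{\left(z \right)} = \left(z^{2} + 8 z\right) + 13 = 13 + z^{2} + 8 z$)
$\left(206 + C{\left(32 \right)}\right) r{\left(4,36 \right)} = \left(206 + \left(13 + 32^{2} + 8 \cdot 32\right)\right) \left(-34 + 4\right) = \left(206 + \left(13 + 1024 + 256\right)\right) \left(-30\right) = \left(206 + 1293\right) \left(-30\right) = 1499 \left(-30\right) = -44970$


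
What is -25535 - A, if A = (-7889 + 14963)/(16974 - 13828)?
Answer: -40170092/1573 ≈ -25537.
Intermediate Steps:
A = 3537/1573 (A = 7074/3146 = 7074*(1/3146) = 3537/1573 ≈ 2.2486)
-25535 - A = -25535 - 1*3537/1573 = -25535 - 3537/1573 = -40170092/1573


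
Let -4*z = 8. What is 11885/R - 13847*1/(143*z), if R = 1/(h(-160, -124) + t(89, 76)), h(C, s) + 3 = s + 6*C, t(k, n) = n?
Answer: -3436486363/286 ≈ -1.2016e+7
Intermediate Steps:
z = -2 (z = -1/4*8 = -2)
h(C, s) = -3 + s + 6*C (h(C, s) = -3 + (s + 6*C) = -3 + s + 6*C)
R = -1/1011 (R = 1/((-3 - 124 + 6*(-160)) + 76) = 1/((-3 - 124 - 960) + 76) = 1/(-1087 + 76) = 1/(-1011) = -1/1011 ≈ -0.00098912)
11885/R - 13847*1/(143*z) = 11885/(-1/1011) - 13847/(-2*11*13) = 11885*(-1011) - 13847/((-22*13)) = -12015735 - 13847/(-286) = -12015735 - 13847*(-1/286) = -12015735 + 13847/286 = -3436486363/286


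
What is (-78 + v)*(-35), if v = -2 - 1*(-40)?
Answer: 1400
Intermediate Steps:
v = 38 (v = -2 + 40 = 38)
(-78 + v)*(-35) = (-78 + 38)*(-35) = -40*(-35) = 1400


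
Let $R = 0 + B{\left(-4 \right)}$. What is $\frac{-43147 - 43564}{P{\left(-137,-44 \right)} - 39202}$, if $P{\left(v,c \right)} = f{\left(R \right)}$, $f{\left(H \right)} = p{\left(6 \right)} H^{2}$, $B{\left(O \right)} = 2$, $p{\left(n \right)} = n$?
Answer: $\frac{86711}{39178} \approx 2.2133$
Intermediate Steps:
$R = 2$ ($R = 0 + 2 = 2$)
$f{\left(H \right)} = 6 H^{2}$
$P{\left(v,c \right)} = 24$ ($P{\left(v,c \right)} = 6 \cdot 2^{2} = 6 \cdot 4 = 24$)
$\frac{-43147 - 43564}{P{\left(-137,-44 \right)} - 39202} = \frac{-43147 - 43564}{24 - 39202} = - \frac{86711}{-39178} = \left(-86711\right) \left(- \frac{1}{39178}\right) = \frac{86711}{39178}$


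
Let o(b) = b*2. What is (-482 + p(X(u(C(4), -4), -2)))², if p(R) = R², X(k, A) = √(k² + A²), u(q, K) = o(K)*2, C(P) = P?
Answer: 49284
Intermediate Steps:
o(b) = 2*b
u(q, K) = 4*K (u(q, K) = (2*K)*2 = 4*K)
X(k, A) = √(A² + k²)
(-482 + p(X(u(C(4), -4), -2)))² = (-482 + (√((-2)² + (4*(-4))²))²)² = (-482 + (√(4 + (-16)²))²)² = (-482 + (√(4 + 256))²)² = (-482 + (√260)²)² = (-482 + (2*√65)²)² = (-482 + 260)² = (-222)² = 49284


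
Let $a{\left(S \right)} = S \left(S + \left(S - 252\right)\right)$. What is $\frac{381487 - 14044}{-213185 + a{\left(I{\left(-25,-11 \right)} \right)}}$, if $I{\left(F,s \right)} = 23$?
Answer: $- \frac{122481}{72641} \approx -1.6861$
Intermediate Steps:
$a{\left(S \right)} = S \left(-252 + 2 S\right)$ ($a{\left(S \right)} = S \left(S + \left(S - 252\right)\right) = S \left(S + \left(-252 + S\right)\right) = S \left(-252 + 2 S\right)$)
$\frac{381487 - 14044}{-213185 + a{\left(I{\left(-25,-11 \right)} \right)}} = \frac{381487 - 14044}{-213185 + 2 \cdot 23 \left(-126 + 23\right)} = \frac{367443}{-213185 + 2 \cdot 23 \left(-103\right)} = \frac{367443}{-213185 - 4738} = \frac{367443}{-217923} = 367443 \left(- \frac{1}{217923}\right) = - \frac{122481}{72641}$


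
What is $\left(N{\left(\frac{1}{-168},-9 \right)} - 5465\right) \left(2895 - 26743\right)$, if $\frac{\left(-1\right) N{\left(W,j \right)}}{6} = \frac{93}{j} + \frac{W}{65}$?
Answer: $\frac{58627082558}{455} \approx 1.2885 \cdot 10^{8}$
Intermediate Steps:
$N{\left(W,j \right)} = - \frac{558}{j} - \frac{6 W}{65}$ ($N{\left(W,j \right)} = - 6 \left(\frac{93}{j} + \frac{W}{65}\right) = - \frac{558}{j} - \frac{6 W}{65}$)
$\left(N{\left(\frac{1}{-168},-9 \right)} - 5465\right) \left(2895 - 26743\right) = \left(\left(- \frac{558}{-9} - \frac{6}{65 \left(-168\right)}\right) - 5465\right) \left(2895 - 26743\right) = \left(\left(\left(-558\right) \left(- \frac{1}{9}\right) - - \frac{1}{1820}\right) - 5465\right) \left(-23848\right) = \left(\left(62 + \frac{1}{1820}\right) - 5465\right) \left(-23848\right) = \left(\frac{112841}{1820} - 5465\right) \left(-23848\right) = \left(- \frac{9833459}{1820}\right) \left(-23848\right) = \frac{58627082558}{455}$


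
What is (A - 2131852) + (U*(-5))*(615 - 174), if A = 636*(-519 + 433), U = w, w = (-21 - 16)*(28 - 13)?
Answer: -962773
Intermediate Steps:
w = -555 (w = -37*15 = -555)
U = -555
A = -54696 (A = 636*(-86) = -54696)
(A - 2131852) + (U*(-5))*(615 - 174) = (-54696 - 2131852) + (-555*(-5))*(615 - 174) = -2186548 + 2775*441 = -2186548 + 1223775 = -962773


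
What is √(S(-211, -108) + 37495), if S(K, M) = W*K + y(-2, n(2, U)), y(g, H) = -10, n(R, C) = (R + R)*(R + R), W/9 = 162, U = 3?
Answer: 3*I*√30017 ≈ 519.76*I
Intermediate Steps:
W = 1458 (W = 9*162 = 1458)
n(R, C) = 4*R² (n(R, C) = (2*R)*(2*R) = 4*R²)
S(K, M) = -10 + 1458*K (S(K, M) = 1458*K - 10 = -10 + 1458*K)
√(S(-211, -108) + 37495) = √((-10 + 1458*(-211)) + 37495) = √((-10 - 307638) + 37495) = √(-307648 + 37495) = √(-270153) = 3*I*√30017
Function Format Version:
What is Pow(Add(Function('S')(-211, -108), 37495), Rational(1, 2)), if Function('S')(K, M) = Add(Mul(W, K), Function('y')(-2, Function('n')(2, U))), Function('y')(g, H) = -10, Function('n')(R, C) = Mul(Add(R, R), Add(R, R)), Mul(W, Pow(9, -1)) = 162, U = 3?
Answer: Mul(3, I, Pow(30017, Rational(1, 2))) ≈ Mul(519.76, I)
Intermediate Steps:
W = 1458 (W = Mul(9, 162) = 1458)
Function('n')(R, C) = Mul(4, Pow(R, 2)) (Function('n')(R, C) = Mul(Mul(2, R), Mul(2, R)) = Mul(4, Pow(R, 2)))
Function('S')(K, M) = Add(-10, Mul(1458, K)) (Function('S')(K, M) = Add(Mul(1458, K), -10) = Add(-10, Mul(1458, K)))
Pow(Add(Function('S')(-211, -108), 37495), Rational(1, 2)) = Pow(Add(Add(-10, Mul(1458, -211)), 37495), Rational(1, 2)) = Pow(Add(Add(-10, -307638), 37495), Rational(1, 2)) = Pow(Add(-307648, 37495), Rational(1, 2)) = Pow(-270153, Rational(1, 2)) = Mul(3, I, Pow(30017, Rational(1, 2)))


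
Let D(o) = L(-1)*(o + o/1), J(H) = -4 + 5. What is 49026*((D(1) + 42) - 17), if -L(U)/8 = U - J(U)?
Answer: 2794482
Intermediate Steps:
J(H) = 1
L(U) = 8 - 8*U (L(U) = -8*(U - 1*1) = -8*(U - 1) = -8*(-1 + U) = 8 - 8*U)
D(o) = 32*o (D(o) = (8 - 8*(-1))*(o + o/1) = (8 + 8)*(o + o*1) = 16*(o + o) = 16*(2*o) = 32*o)
49026*((D(1) + 42) - 17) = 49026*((32*1 + 42) - 17) = 49026*((32 + 42) - 17) = 49026*(74 - 17) = 49026*57 = 2794482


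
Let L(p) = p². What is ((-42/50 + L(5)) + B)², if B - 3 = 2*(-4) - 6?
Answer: 108241/625 ≈ 173.19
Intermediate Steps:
B = -11 (B = 3 + (2*(-4) - 6) = 3 + (-8 - 6) = 3 - 14 = -11)
((-42/50 + L(5)) + B)² = ((-42/50 + 5²) - 11)² = ((-42*1/50 + 25) - 11)² = ((-21/25 + 25) - 11)² = (604/25 - 11)² = (329/25)² = 108241/625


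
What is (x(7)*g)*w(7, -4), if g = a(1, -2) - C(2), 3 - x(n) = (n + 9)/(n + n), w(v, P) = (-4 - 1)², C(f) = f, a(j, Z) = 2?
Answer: 0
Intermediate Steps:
w(v, P) = 25 (w(v, P) = (-5)² = 25)
x(n) = 3 - (9 + n)/(2*n) (x(n) = 3 - (n + 9)/(n + n) = 3 - (9 + n)/(2*n))
g = 0 (g = 2 - 1*2 = 2 - 2 = 0)
(x(7)*g)*w(7, -4) = (((½)*(-9 + 5*7)/7)*0)*25 = (((½)*(⅐)*(-9 + 35))*0)*25 = (((½)*(⅐)*26)*0)*25 = ((13/7)*0)*25 = 0*25 = 0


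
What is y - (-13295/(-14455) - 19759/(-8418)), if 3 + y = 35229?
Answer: 857195858257/24336438 ≈ 35223.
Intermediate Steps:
y = 35226 (y = -3 + 35229 = 35226)
y - (-13295/(-14455) - 19759/(-8418)) = 35226 - (-13295/(-14455) - 19759/(-8418)) = 35226 - (-13295*(-1/14455) - 19759*(-1/8418)) = 35226 - (2659/2891 + 19759/8418) = 35226 - 1*79506731/24336438 = 35226 - 79506731/24336438 = 857195858257/24336438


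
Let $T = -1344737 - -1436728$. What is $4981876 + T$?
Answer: $5073867$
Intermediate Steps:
$T = 91991$ ($T = -1344737 + 1436728 = 91991$)
$4981876 + T = 4981876 + 91991 = 5073867$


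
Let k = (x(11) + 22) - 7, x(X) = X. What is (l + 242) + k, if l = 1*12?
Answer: 280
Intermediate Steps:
l = 12
k = 26 (k = (11 + 22) - 7 = 33 - 7 = 26)
(l + 242) + k = (12 + 242) + 26 = 254 + 26 = 280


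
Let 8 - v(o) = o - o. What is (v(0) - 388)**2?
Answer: 144400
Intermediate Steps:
v(o) = 8 (v(o) = 8 - (o - o) = 8 - 1*0 = 8 + 0 = 8)
(v(0) - 388)**2 = (8 - 388)**2 = (-380)**2 = 144400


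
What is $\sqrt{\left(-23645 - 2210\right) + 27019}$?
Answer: $2 \sqrt{291} \approx 34.117$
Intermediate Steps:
$\sqrt{\left(-23645 - 2210\right) + 27019} = \sqrt{-25855 + 27019} = \sqrt{1164} = 2 \sqrt{291}$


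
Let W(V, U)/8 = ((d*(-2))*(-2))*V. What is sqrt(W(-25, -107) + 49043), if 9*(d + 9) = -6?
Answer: sqrt(510987)/3 ≈ 238.28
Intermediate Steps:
d = -29/3 (d = -9 + (1/9)*(-6) = -9 - 2/3 = -29/3 ≈ -9.6667)
W(V, U) = -928*V/3 (W(V, U) = 8*((-29/3*(-2)*(-2))*V) = 8*(((58/3)*(-2))*V) = 8*(-116*V/3) = -928*V/3)
sqrt(W(-25, -107) + 49043) = sqrt(-928/3*(-25) + 49043) = sqrt(23200/3 + 49043) = sqrt(170329/3) = sqrt(510987)/3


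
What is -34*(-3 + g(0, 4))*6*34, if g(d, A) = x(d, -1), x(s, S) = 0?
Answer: 20808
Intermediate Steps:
g(d, A) = 0
-34*(-3 + g(0, 4))*6*34 = -34*(-3 + 0)*6*34 = -(-102)*6*34 = -34*(-18)*34 = 612*34 = 20808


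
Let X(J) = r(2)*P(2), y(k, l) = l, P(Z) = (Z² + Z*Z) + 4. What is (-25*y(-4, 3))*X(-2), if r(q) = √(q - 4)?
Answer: -900*I*√2 ≈ -1272.8*I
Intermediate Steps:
P(Z) = 4 + 2*Z² (P(Z) = (Z² + Z²) + 4 = 2*Z² + 4 = 4 + 2*Z²)
r(q) = √(-4 + q)
X(J) = 12*I*√2 (X(J) = √(-4 + 2)*(4 + 2*2²) = √(-2)*(4 + 2*4) = (I*√2)*(4 + 8) = (I*√2)*12 = 12*I*√2)
(-25*y(-4, 3))*X(-2) = (-25*3)*(12*I*√2) = -900*I*√2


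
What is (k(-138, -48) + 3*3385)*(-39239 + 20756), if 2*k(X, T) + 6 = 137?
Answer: -377811003/2 ≈ -1.8891e+8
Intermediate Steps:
k(X, T) = 131/2 (k(X, T) = -3 + (½)*137 = -3 + 137/2 = 131/2)
(k(-138, -48) + 3*3385)*(-39239 + 20756) = (131/2 + 3*3385)*(-39239 + 20756) = (131/2 + 10155)*(-18483) = (20441/2)*(-18483) = -377811003/2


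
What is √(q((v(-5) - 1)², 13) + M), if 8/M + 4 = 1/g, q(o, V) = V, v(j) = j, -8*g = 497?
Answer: √2741007/499 ≈ 3.3178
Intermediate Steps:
g = -497/8 (g = -⅛*497 = -497/8 ≈ -62.125)
M = -994/499 (M = 8/(-4 + 1/(-497/8)) = 8/(-4 - 8/497) = 8/(-1996/497) = 8*(-497/1996) = -994/499 ≈ -1.9920)
√(q((v(-5) - 1)², 13) + M) = √(13 - 994/499) = √(5493/499) = √2741007/499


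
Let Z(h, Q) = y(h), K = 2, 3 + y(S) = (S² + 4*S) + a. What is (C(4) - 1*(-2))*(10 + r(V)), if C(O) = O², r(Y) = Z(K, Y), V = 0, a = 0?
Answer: 342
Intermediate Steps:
y(S) = -3 + S² + 4*S (y(S) = -3 + ((S² + 4*S) + 0) = -3 + (S² + 4*S) = -3 + S² + 4*S)
Z(h, Q) = -3 + h² + 4*h
r(Y) = 9 (r(Y) = -3 + 2² + 4*2 = -3 + 4 + 8 = 9)
(C(4) - 1*(-2))*(10 + r(V)) = (4² - 1*(-2))*(10 + 9) = (16 + 2)*19 = 18*19 = 342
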